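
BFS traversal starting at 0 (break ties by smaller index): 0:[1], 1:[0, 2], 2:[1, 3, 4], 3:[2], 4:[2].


BFS queue: start with [0]
Visit order: [0, 1, 2, 3, 4]


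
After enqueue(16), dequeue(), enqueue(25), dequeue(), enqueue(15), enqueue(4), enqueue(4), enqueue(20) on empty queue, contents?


enqueue(16) -> [16]
dequeue() returns 16 -> []
enqueue(25) -> [25]
dequeue() returns 25 -> []
enqueue(15) -> [15]
enqueue(4) -> [15, 4]
enqueue(4) -> [15, 4, 4]
enqueue(20) -> [15, 4, 4, 20]
Final queue (front to back): [15, 4, 4, 20]


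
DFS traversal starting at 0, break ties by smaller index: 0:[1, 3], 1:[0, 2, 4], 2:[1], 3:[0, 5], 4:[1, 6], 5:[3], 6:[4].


DFS stack-based: start with [0]
Visit order: [0, 1, 2, 4, 6, 3, 5]


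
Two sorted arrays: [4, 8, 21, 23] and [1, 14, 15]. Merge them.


Compare heads, take smaller each step.
Merged: [1, 4, 8, 14, 15, 21, 23]


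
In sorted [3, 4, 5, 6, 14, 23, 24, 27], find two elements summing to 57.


Two pointers: lo=0, hi=7
No pair sums to 57


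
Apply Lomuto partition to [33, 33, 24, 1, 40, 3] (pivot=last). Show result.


Elements <= 3 go left of pivot.
Result: [1, 3, 24, 33, 40, 33], pivot at index 1


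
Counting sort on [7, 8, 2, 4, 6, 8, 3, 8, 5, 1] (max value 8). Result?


Count array: [0, 1, 1, 1, 1, 1, 1, 1, 3]
Reconstruct: [1, 2, 3, 4, 5, 6, 7, 8, 8, 8]


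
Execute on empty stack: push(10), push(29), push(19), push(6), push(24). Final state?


push(10) -> [10]
push(29) -> [10, 29]
push(19) -> [10, 29, 19]
push(6) -> [10, 29, 19, 6]
push(24) -> [10, 29, 19, 6, 24]
Final stack (bottom to top): [10, 29, 19, 6, 24]


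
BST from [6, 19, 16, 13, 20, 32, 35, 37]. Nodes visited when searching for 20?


BST root = 6
Search for 20: compare at each node
Path: [6, 19, 20]


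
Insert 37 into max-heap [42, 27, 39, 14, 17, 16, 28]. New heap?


Append 37: [42, 27, 39, 14, 17, 16, 28, 37]
Bubble up: swap idx 7(37) with idx 3(14); swap idx 3(37) with idx 1(27)
Result: [42, 37, 39, 27, 17, 16, 28, 14]


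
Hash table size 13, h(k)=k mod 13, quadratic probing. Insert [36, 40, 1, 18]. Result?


Insertions: 36->slot 10; 40->slot 1; 1->slot 2; 18->slot 5
Table: [None, 40, 1, None, None, 18, None, None, None, None, 36, None, None]


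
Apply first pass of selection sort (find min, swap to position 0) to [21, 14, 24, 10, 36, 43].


After one pass: [10, 14, 24, 21, 36, 43]


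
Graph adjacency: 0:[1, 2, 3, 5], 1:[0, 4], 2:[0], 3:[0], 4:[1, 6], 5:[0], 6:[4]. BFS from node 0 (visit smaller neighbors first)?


BFS queue: start with [0]
Visit order: [0, 1, 2, 3, 5, 4, 6]


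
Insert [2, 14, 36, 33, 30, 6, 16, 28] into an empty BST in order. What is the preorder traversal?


Root = 2; build tree by BST insertion.
Preorder traversal: [2, 14, 6, 36, 33, 30, 16, 28]


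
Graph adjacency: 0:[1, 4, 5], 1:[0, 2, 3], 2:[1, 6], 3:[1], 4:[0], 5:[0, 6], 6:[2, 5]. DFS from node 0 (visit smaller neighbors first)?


DFS stack-based: start with [0]
Visit order: [0, 1, 2, 6, 5, 3, 4]


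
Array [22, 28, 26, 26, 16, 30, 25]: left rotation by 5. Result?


Left rotate by 5: [30, 25, 22, 28, 26, 26, 16]


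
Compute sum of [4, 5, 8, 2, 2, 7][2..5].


Prefix sums: [0, 4, 9, 17, 19, 21, 28]
Sum[2..5] = prefix[6] - prefix[2] = 28 - 9 = 19


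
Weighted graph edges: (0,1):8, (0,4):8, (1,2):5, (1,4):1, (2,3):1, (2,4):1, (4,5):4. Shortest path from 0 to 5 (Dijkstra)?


Dijkstra from 0:
Distances: {0: 0, 1: 8, 2: 9, 3: 10, 4: 8, 5: 12}
Shortest distance to 5 = 12, path = [0, 4, 5]


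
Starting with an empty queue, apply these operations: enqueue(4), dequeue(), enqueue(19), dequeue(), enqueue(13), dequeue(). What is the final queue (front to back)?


enqueue(4) -> [4]
dequeue() returns 4 -> []
enqueue(19) -> [19]
dequeue() returns 19 -> []
enqueue(13) -> [13]
dequeue() returns 13 -> []
Final queue (front to back): []


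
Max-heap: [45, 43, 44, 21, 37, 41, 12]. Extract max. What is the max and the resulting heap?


Max = 45
Replace root with last, heapify down
Resulting heap: [44, 43, 41, 21, 37, 12]


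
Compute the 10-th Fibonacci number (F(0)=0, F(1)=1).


F(n)=F(n-1)+F(n-2)
...F(8)=21, F(9)=34, F(10)=55


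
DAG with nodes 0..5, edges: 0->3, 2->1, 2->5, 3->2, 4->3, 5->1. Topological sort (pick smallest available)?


Kahn's algorithm, process smallest node first
Order: [0, 4, 3, 2, 5, 1]


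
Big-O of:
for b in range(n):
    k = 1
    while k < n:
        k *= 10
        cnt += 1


Per nesting level: O(n) * O(log n) = O(n log n)
Complexity: O(n log n)


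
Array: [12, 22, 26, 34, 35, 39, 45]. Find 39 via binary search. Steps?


Search for 39:
[0,6] mid=3 arr[3]=34
[4,6] mid=5 arr[5]=39
Total: 2 comparisons


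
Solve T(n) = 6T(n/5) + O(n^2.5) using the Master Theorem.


a=6, b=5, c=2.5. log_5(6)=1.113 < c=2.5. Case 3: O(n^c) = O(n^2.500)
Complexity: O(n^2.500)


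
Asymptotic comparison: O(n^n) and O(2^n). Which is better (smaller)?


exponential grows slower than n^n
O(2^n) is asymptotically smaller; O(n^n) grows faster


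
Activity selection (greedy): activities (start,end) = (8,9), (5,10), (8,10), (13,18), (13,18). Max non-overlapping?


Greedy: pick earliest-ending, then skip overlaps.
Selected (2 activities): [(8, 9), (13, 18)]


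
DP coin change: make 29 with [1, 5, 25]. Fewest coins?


dp[0]=0; dp[i]=1+min(dp[i-c] for c in coins)
...dp[24]=8, dp[25]=1, dp[26]=2, dp[27]=3, dp[28]=4, dp[29]=5
Minimum coins for 29 = 5


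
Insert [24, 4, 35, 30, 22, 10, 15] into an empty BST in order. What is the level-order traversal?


Root = 24; build tree by BST insertion.
Level-Order traversal: [24, 4, 35, 22, 30, 10, 15]


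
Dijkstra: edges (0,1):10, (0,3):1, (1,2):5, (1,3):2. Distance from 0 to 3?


Dijkstra from 0:
Distances: {0: 0, 1: 3, 2: 8, 3: 1}
Shortest distance to 3 = 1, path = [0, 3]


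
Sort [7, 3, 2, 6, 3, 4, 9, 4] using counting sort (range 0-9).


Count array: [0, 0, 1, 2, 2, 0, 1, 1, 0, 1]
Reconstruct: [2, 3, 3, 4, 4, 6, 7, 9]


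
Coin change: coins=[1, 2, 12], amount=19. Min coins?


dp[0]=0; dp[i]=1+min(dp[i-c] for c in coins)
...dp[14]=2, dp[15]=3, dp[16]=3, dp[17]=4, dp[18]=4, dp[19]=5
Minimum coins for 19 = 5


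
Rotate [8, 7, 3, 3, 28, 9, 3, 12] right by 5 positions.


Right rotate by 5: [3, 28, 9, 3, 12, 8, 7, 3]


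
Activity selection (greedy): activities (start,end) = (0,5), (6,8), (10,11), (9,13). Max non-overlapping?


Greedy: pick earliest-ending, then skip overlaps.
Selected (3 activities): [(0, 5), (6, 8), (10, 11)]


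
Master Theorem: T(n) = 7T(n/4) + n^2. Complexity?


a=7, b=4, c=2. log_4(7)=1.404 < c=2. Case 3: O(n^c) = O(n^2)
Complexity: O(n^2)


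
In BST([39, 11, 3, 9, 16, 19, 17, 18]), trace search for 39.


BST root = 39
Search for 39: compare at each node
Path: [39]


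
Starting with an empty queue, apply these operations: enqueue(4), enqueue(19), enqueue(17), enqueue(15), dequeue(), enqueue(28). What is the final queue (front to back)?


enqueue(4) -> [4]
enqueue(19) -> [4, 19]
enqueue(17) -> [4, 19, 17]
enqueue(15) -> [4, 19, 17, 15]
dequeue() returns 4 -> [19, 17, 15]
enqueue(28) -> [19, 17, 15, 28]
Final queue (front to back): [19, 17, 15, 28]


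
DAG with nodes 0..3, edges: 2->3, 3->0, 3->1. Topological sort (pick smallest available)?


Kahn's algorithm, process smallest node first
Order: [2, 3, 0, 1]


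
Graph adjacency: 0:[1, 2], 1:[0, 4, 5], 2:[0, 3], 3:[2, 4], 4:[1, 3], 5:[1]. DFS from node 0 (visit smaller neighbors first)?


DFS stack-based: start with [0]
Visit order: [0, 1, 4, 3, 2, 5]


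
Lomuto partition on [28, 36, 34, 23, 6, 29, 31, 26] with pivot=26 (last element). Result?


Elements <= 26 go left of pivot.
Result: [23, 6, 26, 28, 36, 29, 31, 34], pivot at index 2


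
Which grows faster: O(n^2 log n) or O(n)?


linear grows slower than n^2 log n
O(n) is asymptotically smaller; O(n^2 log n) grows faster


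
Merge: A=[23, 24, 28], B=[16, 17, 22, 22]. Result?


Compare heads, take smaller each step.
Merged: [16, 17, 22, 22, 23, 24, 28]


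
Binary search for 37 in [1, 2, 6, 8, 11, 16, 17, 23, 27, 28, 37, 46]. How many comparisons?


Search for 37:
[0,11] mid=5 arr[5]=16
[6,11] mid=8 arr[8]=27
[9,11] mid=10 arr[10]=37
Total: 3 comparisons


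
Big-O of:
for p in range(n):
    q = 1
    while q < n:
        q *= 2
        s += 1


Per nesting level: O(n) * O(log n) = O(n log n)
Complexity: O(n log n)


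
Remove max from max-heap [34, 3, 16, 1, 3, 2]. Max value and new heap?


Max = 34
Replace root with last, heapify down
Resulting heap: [16, 3, 2, 1, 3]


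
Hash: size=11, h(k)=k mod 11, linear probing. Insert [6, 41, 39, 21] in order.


Insertions: 6->slot 6; 41->slot 8; 39->slot 7; 21->slot 10
Table: [None, None, None, None, None, None, 6, 39, 41, None, 21]


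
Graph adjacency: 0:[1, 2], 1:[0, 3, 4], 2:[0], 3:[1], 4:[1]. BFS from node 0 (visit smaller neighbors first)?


BFS queue: start with [0]
Visit order: [0, 1, 2, 3, 4]


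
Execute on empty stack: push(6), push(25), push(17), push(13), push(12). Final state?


push(6) -> [6]
push(25) -> [6, 25]
push(17) -> [6, 25, 17]
push(13) -> [6, 25, 17, 13]
push(12) -> [6, 25, 17, 13, 12]
Final stack (bottom to top): [6, 25, 17, 13, 12]


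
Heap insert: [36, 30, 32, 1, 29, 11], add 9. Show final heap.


Append 9: [36, 30, 32, 1, 29, 11, 9]
Bubble up: no swaps needed
Result: [36, 30, 32, 1, 29, 11, 9]


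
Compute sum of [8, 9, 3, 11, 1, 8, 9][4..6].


Prefix sums: [0, 8, 17, 20, 31, 32, 40, 49]
Sum[4..6] = prefix[7] - prefix[4] = 49 - 31 = 18


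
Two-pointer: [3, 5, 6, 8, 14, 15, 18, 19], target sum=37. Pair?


Two pointers: lo=0, hi=7
Found pair: (18, 19) summing to 37


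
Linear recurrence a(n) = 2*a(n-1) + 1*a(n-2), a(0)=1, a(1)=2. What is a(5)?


Build bottom-up:
...a(3)=12, a(4)=29, a(5)=2*29+1*12=70


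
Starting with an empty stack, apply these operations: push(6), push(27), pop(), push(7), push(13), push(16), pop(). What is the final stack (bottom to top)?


push(6) -> [6]
push(27) -> [6, 27]
pop() returns 27 -> [6]
push(7) -> [6, 7]
push(13) -> [6, 7, 13]
push(16) -> [6, 7, 13, 16]
pop() returns 16 -> [6, 7, 13]
Final stack (bottom to top): [6, 7, 13]


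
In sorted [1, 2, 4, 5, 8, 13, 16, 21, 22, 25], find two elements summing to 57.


Two pointers: lo=0, hi=9
No pair sums to 57


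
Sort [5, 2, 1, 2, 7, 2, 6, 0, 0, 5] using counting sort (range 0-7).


Count array: [2, 1, 3, 0, 0, 2, 1, 1]
Reconstruct: [0, 0, 1, 2, 2, 2, 5, 5, 6, 7]


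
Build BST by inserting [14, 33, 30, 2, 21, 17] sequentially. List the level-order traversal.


Root = 14; build tree by BST insertion.
Level-Order traversal: [14, 2, 33, 30, 21, 17]


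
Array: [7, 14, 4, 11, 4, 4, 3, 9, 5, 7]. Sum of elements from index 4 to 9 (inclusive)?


Prefix sums: [0, 7, 21, 25, 36, 40, 44, 47, 56, 61, 68]
Sum[4..9] = prefix[10] - prefix[4] = 68 - 36 = 32


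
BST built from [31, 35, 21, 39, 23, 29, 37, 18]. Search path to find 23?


BST root = 31
Search for 23: compare at each node
Path: [31, 21, 23]


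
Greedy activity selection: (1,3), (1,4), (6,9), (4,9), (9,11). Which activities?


Greedy: pick earliest-ending, then skip overlaps.
Selected (3 activities): [(1, 3), (6, 9), (9, 11)]


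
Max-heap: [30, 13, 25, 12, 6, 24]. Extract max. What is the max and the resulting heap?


Max = 30
Replace root with last, heapify down
Resulting heap: [25, 13, 24, 12, 6]


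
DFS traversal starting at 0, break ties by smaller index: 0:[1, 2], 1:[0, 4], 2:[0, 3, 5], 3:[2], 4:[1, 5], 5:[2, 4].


DFS stack-based: start with [0]
Visit order: [0, 1, 4, 5, 2, 3]


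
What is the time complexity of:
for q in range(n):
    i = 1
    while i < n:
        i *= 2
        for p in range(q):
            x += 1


Per nesting level: O(n) * O(log n) * O(n) [triangular over q] = O(n^2 log n)
Complexity: O(n^2 log n)


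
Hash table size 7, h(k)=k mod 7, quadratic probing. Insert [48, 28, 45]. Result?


Insertions: 48->slot 6; 28->slot 0; 45->slot 3
Table: [28, None, None, 45, None, None, 48]


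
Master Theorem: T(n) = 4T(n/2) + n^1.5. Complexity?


a=4, b=2, c=1.5. log_2(4)=2 > c=1.5. Case 1: O(n^log_b(a)) = O(n^2)
Complexity: O(n^2)


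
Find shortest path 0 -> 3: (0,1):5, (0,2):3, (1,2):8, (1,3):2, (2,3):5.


Dijkstra from 0:
Distances: {0: 0, 1: 5, 2: 3, 3: 7}
Shortest distance to 3 = 7, path = [0, 1, 3]


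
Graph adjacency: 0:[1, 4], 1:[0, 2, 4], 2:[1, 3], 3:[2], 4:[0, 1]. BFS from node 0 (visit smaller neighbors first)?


BFS queue: start with [0]
Visit order: [0, 1, 4, 2, 3]


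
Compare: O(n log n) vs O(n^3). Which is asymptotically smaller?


linearithmic grows slower than cubic
O(n log n) is asymptotically smaller; O(n^3) grows faster


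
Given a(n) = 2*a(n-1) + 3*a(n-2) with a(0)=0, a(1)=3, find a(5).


Build bottom-up:
...a(3)=21, a(4)=60, a(5)=2*60+3*21=183


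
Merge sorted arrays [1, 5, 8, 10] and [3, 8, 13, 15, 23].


Compare heads, take smaller each step.
Merged: [1, 3, 5, 8, 8, 10, 13, 15, 23]


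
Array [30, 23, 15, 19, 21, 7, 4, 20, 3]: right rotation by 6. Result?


Right rotate by 6: [19, 21, 7, 4, 20, 3, 30, 23, 15]


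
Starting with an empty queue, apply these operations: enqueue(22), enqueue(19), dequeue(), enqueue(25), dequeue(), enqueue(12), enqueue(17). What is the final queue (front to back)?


enqueue(22) -> [22]
enqueue(19) -> [22, 19]
dequeue() returns 22 -> [19]
enqueue(25) -> [19, 25]
dequeue() returns 19 -> [25]
enqueue(12) -> [25, 12]
enqueue(17) -> [25, 12, 17]
Final queue (front to back): [25, 12, 17]


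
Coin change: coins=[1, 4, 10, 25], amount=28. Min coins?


dp[0]=0; dp[i]=1+min(dp[i-c] for c in coins)
...dp[23]=5, dp[24]=3, dp[25]=1, dp[26]=2, dp[27]=3, dp[28]=4
Minimum coins for 28 = 4


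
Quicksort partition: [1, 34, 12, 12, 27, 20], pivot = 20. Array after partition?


Elements <= 20 go left of pivot.
Result: [1, 12, 12, 20, 27, 34], pivot at index 3


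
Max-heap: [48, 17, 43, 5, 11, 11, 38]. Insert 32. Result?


Append 32: [48, 17, 43, 5, 11, 11, 38, 32]
Bubble up: swap idx 7(32) with idx 3(5); swap idx 3(32) with idx 1(17)
Result: [48, 32, 43, 17, 11, 11, 38, 5]


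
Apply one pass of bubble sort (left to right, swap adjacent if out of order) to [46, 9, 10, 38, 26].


After one pass: [9, 10, 38, 26, 46]


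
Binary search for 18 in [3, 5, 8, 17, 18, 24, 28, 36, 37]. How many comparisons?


Search for 18:
[0,8] mid=4 arr[4]=18
Total: 1 comparisons


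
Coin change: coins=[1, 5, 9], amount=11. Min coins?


dp[0]=0; dp[i]=1+min(dp[i-c] for c in coins)
...dp[6]=2, dp[7]=3, dp[8]=4, dp[9]=1, dp[10]=2, dp[11]=3
Minimum coins for 11 = 3


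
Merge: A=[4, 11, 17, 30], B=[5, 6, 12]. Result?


Compare heads, take smaller each step.
Merged: [4, 5, 6, 11, 12, 17, 30]


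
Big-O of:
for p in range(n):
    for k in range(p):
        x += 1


Per nesting level: O(n) * O(n) [triangular over p] = O(n^2)
Complexity: O(n^2)


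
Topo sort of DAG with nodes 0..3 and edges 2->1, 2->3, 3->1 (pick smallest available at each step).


Kahn's algorithm, process smallest node first
Order: [0, 2, 3, 1]


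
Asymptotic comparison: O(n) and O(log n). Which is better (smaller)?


logarithmic grows slower than linear
O(log n) is asymptotically smaller; O(n) grows faster


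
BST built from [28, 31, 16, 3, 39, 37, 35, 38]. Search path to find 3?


BST root = 28
Search for 3: compare at each node
Path: [28, 16, 3]


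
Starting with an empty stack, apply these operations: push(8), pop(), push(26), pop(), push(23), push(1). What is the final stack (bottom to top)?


push(8) -> [8]
pop() returns 8 -> []
push(26) -> [26]
pop() returns 26 -> []
push(23) -> [23]
push(1) -> [23, 1]
Final stack (bottom to top): [23, 1]


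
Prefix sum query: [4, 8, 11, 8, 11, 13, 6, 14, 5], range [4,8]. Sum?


Prefix sums: [0, 4, 12, 23, 31, 42, 55, 61, 75, 80]
Sum[4..8] = prefix[9] - prefix[4] = 80 - 31 = 49


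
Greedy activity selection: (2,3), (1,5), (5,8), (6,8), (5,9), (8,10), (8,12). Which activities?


Greedy: pick earliest-ending, then skip overlaps.
Selected (3 activities): [(2, 3), (5, 8), (8, 10)]


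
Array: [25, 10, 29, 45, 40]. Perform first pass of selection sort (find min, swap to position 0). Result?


After one pass: [10, 25, 29, 45, 40]


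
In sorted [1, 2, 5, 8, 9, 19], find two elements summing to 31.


Two pointers: lo=0, hi=5
No pair sums to 31


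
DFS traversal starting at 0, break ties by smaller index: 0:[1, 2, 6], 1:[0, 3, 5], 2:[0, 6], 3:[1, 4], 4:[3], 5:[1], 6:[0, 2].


DFS stack-based: start with [0]
Visit order: [0, 1, 3, 4, 5, 2, 6]


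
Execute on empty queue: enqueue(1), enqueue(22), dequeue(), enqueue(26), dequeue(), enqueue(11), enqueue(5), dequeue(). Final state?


enqueue(1) -> [1]
enqueue(22) -> [1, 22]
dequeue() returns 1 -> [22]
enqueue(26) -> [22, 26]
dequeue() returns 22 -> [26]
enqueue(11) -> [26, 11]
enqueue(5) -> [26, 11, 5]
dequeue() returns 26 -> [11, 5]
Final queue (front to back): [11, 5]


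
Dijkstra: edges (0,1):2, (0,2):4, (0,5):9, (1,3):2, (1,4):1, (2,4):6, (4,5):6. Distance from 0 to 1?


Dijkstra from 0:
Distances: {0: 0, 1: 2, 2: 4, 3: 4, 4: 3, 5: 9}
Shortest distance to 1 = 2, path = [0, 1]


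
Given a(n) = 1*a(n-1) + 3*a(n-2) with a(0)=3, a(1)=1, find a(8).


Build bottom-up:
...a(6)=211, a(7)=457, a(8)=1*457+3*211=1090


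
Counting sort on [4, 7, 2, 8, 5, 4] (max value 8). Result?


Count array: [0, 0, 1, 0, 2, 1, 0, 1, 1]
Reconstruct: [2, 4, 4, 5, 7, 8]


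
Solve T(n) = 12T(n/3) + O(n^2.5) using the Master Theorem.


a=12, b=3, c=2.5. log_3(12)=2.262 < c=2.5. Case 3: O(n^c) = O(n^2.500)
Complexity: O(n^2.500)


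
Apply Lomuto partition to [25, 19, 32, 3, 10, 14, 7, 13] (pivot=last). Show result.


Elements <= 13 go left of pivot.
Result: [3, 10, 7, 13, 19, 14, 32, 25], pivot at index 3


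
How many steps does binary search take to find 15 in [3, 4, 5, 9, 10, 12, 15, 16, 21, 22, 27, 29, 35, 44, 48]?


Search for 15:
[0,14] mid=7 arr[7]=16
[0,6] mid=3 arr[3]=9
[4,6] mid=5 arr[5]=12
[6,6] mid=6 arr[6]=15
Total: 4 comparisons


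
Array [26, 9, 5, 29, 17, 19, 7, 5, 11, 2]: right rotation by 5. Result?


Right rotate by 5: [19, 7, 5, 11, 2, 26, 9, 5, 29, 17]


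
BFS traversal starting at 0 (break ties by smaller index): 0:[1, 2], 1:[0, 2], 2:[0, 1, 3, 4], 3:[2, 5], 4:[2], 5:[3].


BFS queue: start with [0]
Visit order: [0, 1, 2, 3, 4, 5]


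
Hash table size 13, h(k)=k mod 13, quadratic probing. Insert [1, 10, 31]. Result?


Insertions: 1->slot 1; 10->slot 10; 31->slot 5
Table: [None, 1, None, None, None, 31, None, None, None, None, 10, None, None]


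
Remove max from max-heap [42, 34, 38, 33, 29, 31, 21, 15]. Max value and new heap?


Max = 42
Replace root with last, heapify down
Resulting heap: [38, 34, 31, 33, 29, 15, 21]


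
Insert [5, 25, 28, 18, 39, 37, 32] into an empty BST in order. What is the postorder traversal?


Root = 5; build tree by BST insertion.
Postorder traversal: [18, 32, 37, 39, 28, 25, 5]


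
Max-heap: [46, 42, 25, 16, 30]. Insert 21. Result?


Append 21: [46, 42, 25, 16, 30, 21]
Bubble up: no swaps needed
Result: [46, 42, 25, 16, 30, 21]


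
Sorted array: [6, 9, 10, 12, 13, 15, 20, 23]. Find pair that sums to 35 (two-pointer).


Two pointers: lo=0, hi=7
Found pair: (12, 23) summing to 35


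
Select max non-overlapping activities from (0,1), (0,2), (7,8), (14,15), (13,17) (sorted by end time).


Greedy: pick earliest-ending, then skip overlaps.
Selected (3 activities): [(0, 1), (7, 8), (14, 15)]


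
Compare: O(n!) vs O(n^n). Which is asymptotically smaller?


factorial grows slower than n^n
O(n!) is asymptotically smaller; O(n^n) grows faster


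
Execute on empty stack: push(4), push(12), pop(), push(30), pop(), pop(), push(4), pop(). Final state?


push(4) -> [4]
push(12) -> [4, 12]
pop() returns 12 -> [4]
push(30) -> [4, 30]
pop() returns 30 -> [4]
pop() returns 4 -> []
push(4) -> [4]
pop() returns 4 -> []
Final stack (bottom to top): []


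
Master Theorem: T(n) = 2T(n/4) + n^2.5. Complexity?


a=2, b=4, c=2.5. log_4(2)=0.5 < c=2.5. Case 3: O(n^c) = O(n^2.500)
Complexity: O(n^2.500)


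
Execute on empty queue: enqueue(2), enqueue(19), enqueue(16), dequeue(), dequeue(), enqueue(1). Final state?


enqueue(2) -> [2]
enqueue(19) -> [2, 19]
enqueue(16) -> [2, 19, 16]
dequeue() returns 2 -> [19, 16]
dequeue() returns 19 -> [16]
enqueue(1) -> [16, 1]
Final queue (front to back): [16, 1]


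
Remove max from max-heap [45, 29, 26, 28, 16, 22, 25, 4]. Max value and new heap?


Max = 45
Replace root with last, heapify down
Resulting heap: [29, 28, 26, 4, 16, 22, 25]


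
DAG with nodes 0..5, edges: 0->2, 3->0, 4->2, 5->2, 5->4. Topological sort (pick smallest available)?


Kahn's algorithm, process smallest node first
Order: [1, 3, 0, 5, 4, 2]


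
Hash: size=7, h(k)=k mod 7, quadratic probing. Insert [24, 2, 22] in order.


Insertions: 24->slot 3; 2->slot 2; 22->slot 1
Table: [None, 22, 2, 24, None, None, None]


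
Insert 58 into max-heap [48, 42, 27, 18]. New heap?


Append 58: [48, 42, 27, 18, 58]
Bubble up: swap idx 4(58) with idx 1(42); swap idx 1(58) with idx 0(48)
Result: [58, 48, 27, 18, 42]


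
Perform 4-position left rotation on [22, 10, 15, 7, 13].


Left rotate by 4: [13, 22, 10, 15, 7]


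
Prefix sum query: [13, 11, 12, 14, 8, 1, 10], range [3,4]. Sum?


Prefix sums: [0, 13, 24, 36, 50, 58, 59, 69]
Sum[3..4] = prefix[5] - prefix[3] = 58 - 36 = 22


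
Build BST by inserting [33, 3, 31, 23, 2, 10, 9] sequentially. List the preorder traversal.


Root = 33; build tree by BST insertion.
Preorder traversal: [33, 3, 2, 31, 23, 10, 9]


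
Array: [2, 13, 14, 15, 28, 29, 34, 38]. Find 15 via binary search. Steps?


Search for 15:
[0,7] mid=3 arr[3]=15
Total: 1 comparisons


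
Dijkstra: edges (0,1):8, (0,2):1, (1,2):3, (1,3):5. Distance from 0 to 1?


Dijkstra from 0:
Distances: {0: 0, 1: 4, 2: 1, 3: 9}
Shortest distance to 1 = 4, path = [0, 2, 1]


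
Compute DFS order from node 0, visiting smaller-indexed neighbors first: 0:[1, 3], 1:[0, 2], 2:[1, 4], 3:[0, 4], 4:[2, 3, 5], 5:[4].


DFS stack-based: start with [0]
Visit order: [0, 1, 2, 4, 3, 5]


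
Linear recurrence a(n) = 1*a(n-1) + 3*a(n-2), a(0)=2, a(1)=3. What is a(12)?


Build bottom-up:
...a(10)=6525, a(11)=15003, a(12)=1*15003+3*6525=34578


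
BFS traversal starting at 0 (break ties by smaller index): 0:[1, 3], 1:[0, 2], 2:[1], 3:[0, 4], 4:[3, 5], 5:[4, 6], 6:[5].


BFS queue: start with [0]
Visit order: [0, 1, 3, 2, 4, 5, 6]


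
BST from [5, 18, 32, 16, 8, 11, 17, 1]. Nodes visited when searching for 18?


BST root = 5
Search for 18: compare at each node
Path: [5, 18]


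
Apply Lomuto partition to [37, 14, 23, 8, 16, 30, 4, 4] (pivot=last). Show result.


Elements <= 4 go left of pivot.
Result: [4, 4, 23, 8, 16, 30, 37, 14], pivot at index 1


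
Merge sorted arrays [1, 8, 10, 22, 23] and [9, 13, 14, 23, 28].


Compare heads, take smaller each step.
Merged: [1, 8, 9, 10, 13, 14, 22, 23, 23, 28]


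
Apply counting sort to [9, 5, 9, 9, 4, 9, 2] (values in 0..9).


Count array: [0, 0, 1, 0, 1, 1, 0, 0, 0, 4]
Reconstruct: [2, 4, 5, 9, 9, 9, 9]


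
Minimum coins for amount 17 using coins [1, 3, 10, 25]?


dp[0]=0; dp[i]=1+min(dp[i-c] for c in coins)
...dp[12]=3, dp[13]=2, dp[14]=3, dp[15]=4, dp[16]=3, dp[17]=4
Minimum coins for 17 = 4


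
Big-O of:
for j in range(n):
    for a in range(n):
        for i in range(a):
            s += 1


Per nesting level: O(n) * O(n) * O(n) [triangular over a] = O(n^3)
Complexity: O(n^3)


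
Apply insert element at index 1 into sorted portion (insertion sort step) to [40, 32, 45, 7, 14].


After one pass: [32, 40, 45, 7, 14]


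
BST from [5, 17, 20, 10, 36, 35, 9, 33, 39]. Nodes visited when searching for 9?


BST root = 5
Search for 9: compare at each node
Path: [5, 17, 10, 9]


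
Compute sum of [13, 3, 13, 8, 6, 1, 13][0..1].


Prefix sums: [0, 13, 16, 29, 37, 43, 44, 57]
Sum[0..1] = prefix[2] - prefix[0] = 16 - 0 = 16


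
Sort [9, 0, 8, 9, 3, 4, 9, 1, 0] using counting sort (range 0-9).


Count array: [2, 1, 0, 1, 1, 0, 0, 0, 1, 3]
Reconstruct: [0, 0, 1, 3, 4, 8, 9, 9, 9]


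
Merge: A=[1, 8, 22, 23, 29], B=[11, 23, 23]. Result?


Compare heads, take smaller each step.
Merged: [1, 8, 11, 22, 23, 23, 23, 29]


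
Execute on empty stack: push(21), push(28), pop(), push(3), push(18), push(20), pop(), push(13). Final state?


push(21) -> [21]
push(28) -> [21, 28]
pop() returns 28 -> [21]
push(3) -> [21, 3]
push(18) -> [21, 3, 18]
push(20) -> [21, 3, 18, 20]
pop() returns 20 -> [21, 3, 18]
push(13) -> [21, 3, 18, 13]
Final stack (bottom to top): [21, 3, 18, 13]


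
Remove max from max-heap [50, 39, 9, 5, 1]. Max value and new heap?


Max = 50
Replace root with last, heapify down
Resulting heap: [39, 5, 9, 1]


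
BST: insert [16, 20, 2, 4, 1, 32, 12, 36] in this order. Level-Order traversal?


Root = 16; build tree by BST insertion.
Level-Order traversal: [16, 2, 20, 1, 4, 32, 12, 36]


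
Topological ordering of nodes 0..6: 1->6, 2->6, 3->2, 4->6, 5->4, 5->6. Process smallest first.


Kahn's algorithm, process smallest node first
Order: [0, 1, 3, 2, 5, 4, 6]


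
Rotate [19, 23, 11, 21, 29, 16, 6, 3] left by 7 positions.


Left rotate by 7: [3, 19, 23, 11, 21, 29, 16, 6]


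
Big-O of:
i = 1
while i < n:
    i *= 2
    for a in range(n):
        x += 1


Per nesting level: O(log n) * O(n) = O(n log n)
Complexity: O(n log n)


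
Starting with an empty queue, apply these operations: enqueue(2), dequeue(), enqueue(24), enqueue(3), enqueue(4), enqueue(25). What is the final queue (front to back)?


enqueue(2) -> [2]
dequeue() returns 2 -> []
enqueue(24) -> [24]
enqueue(3) -> [24, 3]
enqueue(4) -> [24, 3, 4]
enqueue(25) -> [24, 3, 4, 25]
Final queue (front to back): [24, 3, 4, 25]


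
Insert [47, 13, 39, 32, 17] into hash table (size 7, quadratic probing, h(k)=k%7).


Insertions: 47->slot 5; 13->slot 6; 39->slot 4; 32->slot 1; 17->slot 3
Table: [None, 32, None, 17, 39, 47, 13]


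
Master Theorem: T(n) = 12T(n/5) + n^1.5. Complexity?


a=12, b=5, c=1.5. log_5(12)=1.544 > c=1.5. Case 1: O(n^log_b(a)) = O(n^1.544)
Complexity: O(n^1.544)


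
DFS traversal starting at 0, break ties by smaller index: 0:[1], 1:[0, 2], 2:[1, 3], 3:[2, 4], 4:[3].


DFS stack-based: start with [0]
Visit order: [0, 1, 2, 3, 4]


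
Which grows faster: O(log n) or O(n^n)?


logarithmic grows slower than n^n
O(log n) is asymptotically smaller; O(n^n) grows faster


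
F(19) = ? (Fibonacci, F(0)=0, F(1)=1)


F(n)=F(n-1)+F(n-2)
...F(17)=1597, F(18)=2584, F(19)=4181


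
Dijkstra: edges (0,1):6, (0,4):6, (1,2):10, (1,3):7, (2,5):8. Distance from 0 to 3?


Dijkstra from 0:
Distances: {0: 0, 1: 6, 2: 16, 3: 13, 4: 6, 5: 24}
Shortest distance to 3 = 13, path = [0, 1, 3]


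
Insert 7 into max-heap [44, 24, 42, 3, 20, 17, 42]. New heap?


Append 7: [44, 24, 42, 3, 20, 17, 42, 7]
Bubble up: swap idx 7(7) with idx 3(3)
Result: [44, 24, 42, 7, 20, 17, 42, 3]


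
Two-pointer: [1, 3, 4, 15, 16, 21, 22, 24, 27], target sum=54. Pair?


Two pointers: lo=0, hi=8
No pair sums to 54


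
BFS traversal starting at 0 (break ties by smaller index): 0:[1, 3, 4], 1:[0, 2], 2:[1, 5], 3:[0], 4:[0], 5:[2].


BFS queue: start with [0]
Visit order: [0, 1, 3, 4, 2, 5]


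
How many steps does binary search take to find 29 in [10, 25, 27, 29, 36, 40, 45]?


Search for 29:
[0,6] mid=3 arr[3]=29
Total: 1 comparisons


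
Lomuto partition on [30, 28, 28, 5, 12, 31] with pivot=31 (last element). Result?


Elements <= 31 go left of pivot.
Result: [30, 28, 28, 5, 12, 31], pivot at index 5


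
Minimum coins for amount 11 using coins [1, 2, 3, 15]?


dp[0]=0; dp[i]=1+min(dp[i-c] for c in coins)
...dp[6]=2, dp[7]=3, dp[8]=3, dp[9]=3, dp[10]=4, dp[11]=4
Minimum coins for 11 = 4


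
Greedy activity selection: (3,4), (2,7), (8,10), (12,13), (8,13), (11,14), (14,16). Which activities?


Greedy: pick earliest-ending, then skip overlaps.
Selected (4 activities): [(3, 4), (8, 10), (12, 13), (14, 16)]


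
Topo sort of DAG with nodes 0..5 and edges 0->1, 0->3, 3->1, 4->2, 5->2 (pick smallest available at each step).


Kahn's algorithm, process smallest node first
Order: [0, 3, 1, 4, 5, 2]


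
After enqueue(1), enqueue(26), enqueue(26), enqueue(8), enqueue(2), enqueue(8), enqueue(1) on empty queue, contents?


enqueue(1) -> [1]
enqueue(26) -> [1, 26]
enqueue(26) -> [1, 26, 26]
enqueue(8) -> [1, 26, 26, 8]
enqueue(2) -> [1, 26, 26, 8, 2]
enqueue(8) -> [1, 26, 26, 8, 2, 8]
enqueue(1) -> [1, 26, 26, 8, 2, 8, 1]
Final queue (front to back): [1, 26, 26, 8, 2, 8, 1]


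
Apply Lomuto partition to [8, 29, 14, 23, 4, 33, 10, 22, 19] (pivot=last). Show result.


Elements <= 19 go left of pivot.
Result: [8, 14, 4, 10, 19, 33, 23, 22, 29], pivot at index 4


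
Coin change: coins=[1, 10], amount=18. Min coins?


dp[0]=0; dp[i]=1+min(dp[i-c] for c in coins)
...dp[13]=4, dp[14]=5, dp[15]=6, dp[16]=7, dp[17]=8, dp[18]=9
Minimum coins for 18 = 9


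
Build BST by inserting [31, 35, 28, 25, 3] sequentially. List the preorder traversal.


Root = 31; build tree by BST insertion.
Preorder traversal: [31, 28, 25, 3, 35]


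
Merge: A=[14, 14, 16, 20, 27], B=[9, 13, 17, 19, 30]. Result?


Compare heads, take smaller each step.
Merged: [9, 13, 14, 14, 16, 17, 19, 20, 27, 30]


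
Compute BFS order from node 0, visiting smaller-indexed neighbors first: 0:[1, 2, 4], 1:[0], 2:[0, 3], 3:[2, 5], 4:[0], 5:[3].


BFS queue: start with [0]
Visit order: [0, 1, 2, 4, 3, 5]


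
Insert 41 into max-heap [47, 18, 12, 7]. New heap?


Append 41: [47, 18, 12, 7, 41]
Bubble up: swap idx 4(41) with idx 1(18)
Result: [47, 41, 12, 7, 18]


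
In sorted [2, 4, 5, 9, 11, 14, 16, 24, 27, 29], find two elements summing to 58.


Two pointers: lo=0, hi=9
No pair sums to 58


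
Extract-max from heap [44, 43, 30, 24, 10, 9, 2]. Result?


Max = 44
Replace root with last, heapify down
Resulting heap: [43, 24, 30, 2, 10, 9]


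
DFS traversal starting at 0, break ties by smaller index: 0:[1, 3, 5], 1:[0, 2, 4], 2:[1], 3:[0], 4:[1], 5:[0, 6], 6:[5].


DFS stack-based: start with [0]
Visit order: [0, 1, 2, 4, 3, 5, 6]


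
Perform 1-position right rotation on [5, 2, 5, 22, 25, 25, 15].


Right rotate by 1: [15, 5, 2, 5, 22, 25, 25]


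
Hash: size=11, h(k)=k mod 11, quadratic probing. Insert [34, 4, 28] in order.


Insertions: 34->slot 1; 4->slot 4; 28->slot 6
Table: [None, 34, None, None, 4, None, 28, None, None, None, None]


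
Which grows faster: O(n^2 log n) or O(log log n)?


double-logarithmic grows slower than n^2 log n
O(log log n) is asymptotically smaller; O(n^2 log n) grows faster


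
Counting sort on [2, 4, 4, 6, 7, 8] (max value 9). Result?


Count array: [0, 0, 1, 0, 2, 0, 1, 1, 1, 0]
Reconstruct: [2, 4, 4, 6, 7, 8]


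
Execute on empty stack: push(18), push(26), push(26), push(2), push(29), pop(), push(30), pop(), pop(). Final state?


push(18) -> [18]
push(26) -> [18, 26]
push(26) -> [18, 26, 26]
push(2) -> [18, 26, 26, 2]
push(29) -> [18, 26, 26, 2, 29]
pop() returns 29 -> [18, 26, 26, 2]
push(30) -> [18, 26, 26, 2, 30]
pop() returns 30 -> [18, 26, 26, 2]
pop() returns 2 -> [18, 26, 26]
Final stack (bottom to top): [18, 26, 26]


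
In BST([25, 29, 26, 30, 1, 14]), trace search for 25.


BST root = 25
Search for 25: compare at each node
Path: [25]


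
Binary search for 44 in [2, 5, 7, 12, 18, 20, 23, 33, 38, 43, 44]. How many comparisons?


Search for 44:
[0,10] mid=5 arr[5]=20
[6,10] mid=8 arr[8]=38
[9,10] mid=9 arr[9]=43
[10,10] mid=10 arr[10]=44
Total: 4 comparisons


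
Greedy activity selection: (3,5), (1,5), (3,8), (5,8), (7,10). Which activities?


Greedy: pick earliest-ending, then skip overlaps.
Selected (2 activities): [(3, 5), (5, 8)]


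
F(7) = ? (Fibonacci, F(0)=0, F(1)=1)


F(n)=F(n-1)+F(n-2)
...F(5)=5, F(6)=8, F(7)=13


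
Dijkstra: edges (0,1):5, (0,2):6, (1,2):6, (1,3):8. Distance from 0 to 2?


Dijkstra from 0:
Distances: {0: 0, 1: 5, 2: 6, 3: 13}
Shortest distance to 2 = 6, path = [0, 2]


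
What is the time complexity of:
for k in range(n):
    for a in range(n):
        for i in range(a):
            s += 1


Per nesting level: O(n) * O(n) * O(n) [triangular over a] = O(n^3)
Complexity: O(n^3)


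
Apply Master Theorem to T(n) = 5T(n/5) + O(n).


a=5, b=5, c=1. log_5(5)=1 = c=1. Case 2: O(n^c log n) = O(n log n)
Complexity: O(n log n)


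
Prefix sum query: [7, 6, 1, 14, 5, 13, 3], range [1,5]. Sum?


Prefix sums: [0, 7, 13, 14, 28, 33, 46, 49]
Sum[1..5] = prefix[6] - prefix[1] = 46 - 7 = 39


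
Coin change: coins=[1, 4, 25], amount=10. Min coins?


dp[0]=0; dp[i]=1+min(dp[i-c] for c in coins)
...dp[5]=2, dp[6]=3, dp[7]=4, dp[8]=2, dp[9]=3, dp[10]=4
Minimum coins for 10 = 4


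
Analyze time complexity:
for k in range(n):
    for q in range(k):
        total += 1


Per nesting level: O(n) * O(n) [triangular over k] = O(n^2)
Complexity: O(n^2)


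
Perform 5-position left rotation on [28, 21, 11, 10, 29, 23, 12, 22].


Left rotate by 5: [23, 12, 22, 28, 21, 11, 10, 29]


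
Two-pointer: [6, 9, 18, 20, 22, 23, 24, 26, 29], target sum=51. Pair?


Two pointers: lo=0, hi=8
Found pair: (22, 29) summing to 51


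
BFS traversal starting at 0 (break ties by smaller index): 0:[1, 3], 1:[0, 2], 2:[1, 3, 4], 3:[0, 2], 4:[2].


BFS queue: start with [0]
Visit order: [0, 1, 3, 2, 4]


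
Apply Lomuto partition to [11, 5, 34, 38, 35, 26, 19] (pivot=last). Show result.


Elements <= 19 go left of pivot.
Result: [11, 5, 19, 38, 35, 26, 34], pivot at index 2


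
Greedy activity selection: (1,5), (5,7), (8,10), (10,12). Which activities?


Greedy: pick earliest-ending, then skip overlaps.
Selected (4 activities): [(1, 5), (5, 7), (8, 10), (10, 12)]


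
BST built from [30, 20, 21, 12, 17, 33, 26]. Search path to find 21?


BST root = 30
Search for 21: compare at each node
Path: [30, 20, 21]


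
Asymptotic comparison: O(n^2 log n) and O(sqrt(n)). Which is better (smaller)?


sublinear grows slower than n^2 log n
O(sqrt(n)) is asymptotically smaller; O(n^2 log n) grows faster


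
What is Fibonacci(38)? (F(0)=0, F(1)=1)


F(n)=F(n-1)+F(n-2)
...F(36)=14930352, F(37)=24157817, F(38)=39088169


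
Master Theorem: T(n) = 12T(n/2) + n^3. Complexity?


a=12, b=2, c=3. log_2(12)=3.585 > c=3. Case 1: O(n^log_b(a)) = O(n^3.585)
Complexity: O(n^3.585)


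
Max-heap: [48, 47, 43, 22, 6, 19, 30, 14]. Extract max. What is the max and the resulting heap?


Max = 48
Replace root with last, heapify down
Resulting heap: [47, 22, 43, 14, 6, 19, 30]


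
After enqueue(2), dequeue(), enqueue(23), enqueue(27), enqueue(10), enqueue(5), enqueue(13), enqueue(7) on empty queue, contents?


enqueue(2) -> [2]
dequeue() returns 2 -> []
enqueue(23) -> [23]
enqueue(27) -> [23, 27]
enqueue(10) -> [23, 27, 10]
enqueue(5) -> [23, 27, 10, 5]
enqueue(13) -> [23, 27, 10, 5, 13]
enqueue(7) -> [23, 27, 10, 5, 13, 7]
Final queue (front to back): [23, 27, 10, 5, 13, 7]


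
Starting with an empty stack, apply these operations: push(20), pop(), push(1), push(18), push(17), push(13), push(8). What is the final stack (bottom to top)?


push(20) -> [20]
pop() returns 20 -> []
push(1) -> [1]
push(18) -> [1, 18]
push(17) -> [1, 18, 17]
push(13) -> [1, 18, 17, 13]
push(8) -> [1, 18, 17, 13, 8]
Final stack (bottom to top): [1, 18, 17, 13, 8]


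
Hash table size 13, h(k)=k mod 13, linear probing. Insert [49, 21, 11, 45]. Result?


Insertions: 49->slot 10; 21->slot 8; 11->slot 11; 45->slot 6
Table: [None, None, None, None, None, None, 45, None, 21, None, 49, 11, None]


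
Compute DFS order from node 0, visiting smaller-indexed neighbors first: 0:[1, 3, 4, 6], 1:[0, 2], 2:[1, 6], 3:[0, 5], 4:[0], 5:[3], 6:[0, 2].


DFS stack-based: start with [0]
Visit order: [0, 1, 2, 6, 3, 5, 4]


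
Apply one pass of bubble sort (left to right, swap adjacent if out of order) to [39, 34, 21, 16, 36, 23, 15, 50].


After one pass: [34, 21, 16, 36, 23, 15, 39, 50]


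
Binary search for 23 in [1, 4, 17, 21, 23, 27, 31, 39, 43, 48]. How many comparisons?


Search for 23:
[0,9] mid=4 arr[4]=23
Total: 1 comparisons


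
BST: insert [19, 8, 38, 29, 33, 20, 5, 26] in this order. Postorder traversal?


Root = 19; build tree by BST insertion.
Postorder traversal: [5, 8, 26, 20, 33, 29, 38, 19]


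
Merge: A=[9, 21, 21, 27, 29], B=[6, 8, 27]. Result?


Compare heads, take smaller each step.
Merged: [6, 8, 9, 21, 21, 27, 27, 29]


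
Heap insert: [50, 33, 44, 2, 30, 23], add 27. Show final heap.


Append 27: [50, 33, 44, 2, 30, 23, 27]
Bubble up: no swaps needed
Result: [50, 33, 44, 2, 30, 23, 27]


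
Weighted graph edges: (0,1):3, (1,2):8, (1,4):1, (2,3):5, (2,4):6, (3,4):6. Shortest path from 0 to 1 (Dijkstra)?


Dijkstra from 0:
Distances: {0: 0, 1: 3, 2: 10, 3: 10, 4: 4}
Shortest distance to 1 = 3, path = [0, 1]


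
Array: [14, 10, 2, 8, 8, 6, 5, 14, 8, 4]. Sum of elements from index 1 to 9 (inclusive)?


Prefix sums: [0, 14, 24, 26, 34, 42, 48, 53, 67, 75, 79]
Sum[1..9] = prefix[10] - prefix[1] = 79 - 14 = 65


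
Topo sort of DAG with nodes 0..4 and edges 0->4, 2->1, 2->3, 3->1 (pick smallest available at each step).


Kahn's algorithm, process smallest node first
Order: [0, 2, 3, 1, 4]


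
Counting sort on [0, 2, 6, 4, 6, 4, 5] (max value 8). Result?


Count array: [1, 0, 1, 0, 2, 1, 2, 0, 0]
Reconstruct: [0, 2, 4, 4, 5, 6, 6]


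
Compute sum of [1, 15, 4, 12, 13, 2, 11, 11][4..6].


Prefix sums: [0, 1, 16, 20, 32, 45, 47, 58, 69]
Sum[4..6] = prefix[7] - prefix[4] = 58 - 32 = 26


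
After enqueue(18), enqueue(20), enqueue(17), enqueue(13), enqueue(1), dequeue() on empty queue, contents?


enqueue(18) -> [18]
enqueue(20) -> [18, 20]
enqueue(17) -> [18, 20, 17]
enqueue(13) -> [18, 20, 17, 13]
enqueue(1) -> [18, 20, 17, 13, 1]
dequeue() returns 18 -> [20, 17, 13, 1]
Final queue (front to back): [20, 17, 13, 1]


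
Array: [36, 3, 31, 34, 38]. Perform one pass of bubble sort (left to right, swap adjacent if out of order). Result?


After one pass: [3, 31, 34, 36, 38]


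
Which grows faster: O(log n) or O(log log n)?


double-logarithmic grows slower than logarithmic
O(log log n) is asymptotically smaller; O(log n) grows faster


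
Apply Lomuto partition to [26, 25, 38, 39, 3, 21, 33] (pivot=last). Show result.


Elements <= 33 go left of pivot.
Result: [26, 25, 3, 21, 33, 39, 38], pivot at index 4


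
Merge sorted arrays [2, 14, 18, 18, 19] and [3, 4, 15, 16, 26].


Compare heads, take smaller each step.
Merged: [2, 3, 4, 14, 15, 16, 18, 18, 19, 26]


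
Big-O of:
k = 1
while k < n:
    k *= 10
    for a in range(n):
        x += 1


Per nesting level: O(log n) * O(n) = O(n log n)
Complexity: O(n log n)


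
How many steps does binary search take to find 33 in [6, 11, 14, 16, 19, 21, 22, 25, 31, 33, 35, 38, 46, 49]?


Search for 33:
[0,13] mid=6 arr[6]=22
[7,13] mid=10 arr[10]=35
[7,9] mid=8 arr[8]=31
[9,9] mid=9 arr[9]=33
Total: 4 comparisons
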